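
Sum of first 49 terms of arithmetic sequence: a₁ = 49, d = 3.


aₙ = 49 + (49-1)×3 = 193
Sₙ = n(a₁+aₙ)/2 = 49×(49+193)/2
= 49×242/2 = 5929

S_49 = 5929


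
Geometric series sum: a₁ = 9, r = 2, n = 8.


Sₙ = 9×(2^8 - 1)/(2 - 1)
= 9×(256 - 1)/1
= 9×255/1
= 2295

S_8 = 2295


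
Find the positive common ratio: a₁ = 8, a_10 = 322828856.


r^(n-1) = aₙ/a₁
r^9 = 322828856/8 = 40353607
r = 40353607^(1/9)
= 7

r = 7


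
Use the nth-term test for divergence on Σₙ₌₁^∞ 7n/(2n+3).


lim(n→∞) 7n/(2n+3) = 7/2 = 7/2  (divide numerator and denominator by n)
lim aₙ = 7/2 ≠ 0 → series DIVERGES

Diverges (lim aₙ = 7/2 ≠ 0)


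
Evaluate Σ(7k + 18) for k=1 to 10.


Σ(7k+18) = 7·Σk + 18·n
= 7·55 + 18·10
= 385 + 180 = 565

Σ = 565


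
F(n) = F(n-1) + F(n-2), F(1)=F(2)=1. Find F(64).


Fibonacci sequence: 1, 1, 2, 3, 5, 8, 13, 21, 34, 55, 89, ...
F(64) = 10610209857723

F(64) = 10610209857723


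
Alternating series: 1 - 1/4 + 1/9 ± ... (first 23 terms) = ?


S = 1 - 1/4 + 1/9 - 1/16 + 1/25 - 1/36 + 1/49 - 1/64 ± ...
= 0.8234
(Full series converges to +π²/12 ≈ +0.8225)

S_23 = 0.8234


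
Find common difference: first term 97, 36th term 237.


d = (aₙ - a₁)/(n-1)
= (237 - 97)/(36-1)
= 140/35 = 4

d = 4


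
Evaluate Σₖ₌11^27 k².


Σₖ₌11^27 k² = Σₖ₌₁^27 k² − Σₖ₌₁^10 k²
= 27·28·55/6 − 10·11·21/6
= 6930 − 385 = 6545

Σk² = 6545


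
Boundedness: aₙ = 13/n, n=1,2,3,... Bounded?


a₁ = 13, a₂ = 13/2, a₃ = 13/3, ...
0 < aₙ ≤ 13 for all n ≥ 1
Lower bound: 0, Upper bound: 13
The sequence IS bounded

Bounded (0 < aₙ ≤ 13)


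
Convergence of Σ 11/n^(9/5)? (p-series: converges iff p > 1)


p-series test: Σ c/n^p converges if p > 1, diverges if p ≤ 1 (constant c > 0 doesn't affect convergence).
p = 9/5
9/5 > 1 → CONVERGES

Converges (p = 9/5 > 1)


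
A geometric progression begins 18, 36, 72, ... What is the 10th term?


aₙ = a₁·r^(n-1)
= 18×2^9
= 18×512
= 9216

a_10 = 9216


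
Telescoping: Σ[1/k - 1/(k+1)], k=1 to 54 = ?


Telescoping: adjacent terms cancel.
= 1/1 - 1/55
= 1 - 1/55 = 54/55

Sum = 54/55


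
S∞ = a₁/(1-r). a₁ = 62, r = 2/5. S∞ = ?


S∞ = a₁/(1-r) = 62/(1 - 2/5)
= 62/(3/5)
= 310/3

S∞ = 310/3


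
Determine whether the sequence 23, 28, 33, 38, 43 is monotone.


Differences: 5, 5, 5, 5
All differences > 0 → strictly INCREASING

Monotonically increasing


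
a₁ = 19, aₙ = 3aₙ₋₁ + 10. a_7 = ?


Computing step by step:
a_1 = 19
a_2 = 67
a_3 = 211
a_4 = 643
a_5 = 1939
a_6 = 5827
a_7 = 17491


a_7 = 17491


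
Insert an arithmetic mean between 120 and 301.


AM = (120 + 301)/2 = 421/2 = 210.5

AM = 210.5


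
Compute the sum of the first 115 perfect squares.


n = 115
n(n+1)(2n+1)/6 = 115×116×231/6
= 3081540/6 = 513590

Σk² = 513590


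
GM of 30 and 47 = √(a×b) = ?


GM = √(30×47) = √1410 = 37.55

GM = 37.55


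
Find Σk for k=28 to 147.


Σₖ₌28^147 k = Σₖ₌₁^147 k − Σₖ₌₁^27 k
= 147·148/2 − 27·28/2
= 10878 − 378 = 10500

Σk = 10500


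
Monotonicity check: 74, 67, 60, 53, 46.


Differences: -7, -7, -7, -7
All differences < 0 → strictly DECREASING

Monotonically decreasing


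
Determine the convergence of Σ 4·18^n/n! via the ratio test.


aₙ = 4·18^n/n!
a_{n+1}/aₙ = 18^(n+1)/(n+1)! × n!/18^n  (constant 4 cancels)
= 18/(n+1)
L = lim(n→∞) 18/(n+1) = 0
L < 1 → series CONVERGES

Converges (ratio test: L = 0 < 1)


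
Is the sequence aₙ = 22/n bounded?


a₁ = 22, a₂ = 22/2, a₃ = 22/3, ...
0 < aₙ ≤ 22 for all n ≥ 1
Lower bound: 0, Upper bound: 22
The sequence IS bounded

Bounded (0 < aₙ ≤ 22)


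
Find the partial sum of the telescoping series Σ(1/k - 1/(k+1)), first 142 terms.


Telescoping: adjacent terms cancel.
= 1/1 - 1/143
= 1 - 1/143 = 142/143

Sum = 142/143


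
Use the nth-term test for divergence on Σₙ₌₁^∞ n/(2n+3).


lim(n→∞) n/(2n+3) = 1/2 = 1/2  (divide numerator and denominator by n)
lim aₙ = 1/2 ≠ 0 → series DIVERGES

Diverges (lim aₙ = 1/2 ≠ 0)


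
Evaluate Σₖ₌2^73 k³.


Σₖ₌2^73 k³ = [73·74/2]² − [1·2/2]²
= 7295401 − 1 = 7295400

Σk³ = 7295400


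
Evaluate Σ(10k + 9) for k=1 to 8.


Σ(10k+9) = 10·Σk + 9·n
= 10·36 + 9·8
= 360 + 72 = 432

Σ = 432


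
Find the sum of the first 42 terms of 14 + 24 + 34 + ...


aₙ = 14 + (42-1)×10 = 424
Sₙ = n(a₁+aₙ)/2 = 42×(14+424)/2
= 42×438/2 = 9198

S_42 = 9198


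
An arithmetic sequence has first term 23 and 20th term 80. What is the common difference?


d = (aₙ - a₁)/(n-1)
= (80 - 23)/(20-1)
= 57/19 = 3

d = 3


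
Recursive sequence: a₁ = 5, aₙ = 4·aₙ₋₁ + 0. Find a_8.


Computing step by step:
a_1 = 5
a_2 = 20
a_3 = 80
a_4 = 320
a_5 = 1280
a_6 = 5120
a_7 = 20480
a_8 = 81920


a_8 = 81920


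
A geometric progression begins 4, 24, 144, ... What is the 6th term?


aₙ = a₁·r^(n-1)
= 4×6^5
= 4×7776
= 31104

a_6 = 31104


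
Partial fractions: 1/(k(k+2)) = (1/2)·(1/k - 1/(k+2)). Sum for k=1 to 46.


1/(k(k+2)) = (1/2)·(1/k - 1/(k+2)) (partial fractions)
Telescoping: Σ = (1/2)·(1 + 1/2 - 1/47 - 1/48) = 3289/4512

Sum = 3289/4512


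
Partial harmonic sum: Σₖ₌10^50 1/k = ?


Σₖ₌10^50 1/k = 1/10 + 1/11 + 1/12 + ... + 1/50
= 5176139057077344436979/3099044504245996706400
≈ 1.6702

Sum = 5176139057077344436979/3099044504245996706400 ≈ 1.6702


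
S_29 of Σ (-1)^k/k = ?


S = -1 + 1/2 - 1/3 + 1/4 - 1/5 + 1/6 - 1/7 + 1/8 ± ...
= -0.7101
(Full series converges to -ln(2) ≈ -0.6931)

S_29 = -0.7101


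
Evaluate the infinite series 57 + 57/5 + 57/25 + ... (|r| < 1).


S∞ = a₁/(1-r) = 57/(1 - 1/5)
= 57/(4/5)
= 285/4

S∞ = 285/4


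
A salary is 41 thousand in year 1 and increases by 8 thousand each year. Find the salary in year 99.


aₙ = a₁ + (n-1)d
= 41 + (99-1)×8
= 41 + 784
= 825

a_99 = 825


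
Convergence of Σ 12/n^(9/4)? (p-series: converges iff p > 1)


p-series test: Σ c/n^p converges if p > 1, diverges if p ≤ 1 (constant c > 0 doesn't affect convergence).
p = 9/4
9/4 > 1 → CONVERGES

Converges (p = 9/4 > 1)


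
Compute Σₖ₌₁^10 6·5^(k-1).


Sₙ = 6×(5^10 - 1)/(5 - 1)
= 6×(9765625 - 1)/4
= 6×9765624/4
= 14648436

S_10 = 14648436


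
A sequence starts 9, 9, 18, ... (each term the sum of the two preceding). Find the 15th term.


Computing iteratively: 9, 9, 18, 27, 45, 72, 117, 189, 306, 495, 801, 1296, ...
a_15 = 5490

a_15 = 5490


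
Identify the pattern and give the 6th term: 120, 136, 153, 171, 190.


Pattern: triangular numbers: n(n+1)/2
Terms: 120, 136, 153, 171, 190
Next term = 210

Next term = 210


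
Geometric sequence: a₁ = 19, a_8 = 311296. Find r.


r^(n-1) = aₙ/a₁
r^7 = 311296/19 = 16384
r = 16384^(1/7)
= 4

r = 4


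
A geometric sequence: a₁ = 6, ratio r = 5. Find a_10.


aₙ = a₁·r^(n-1)
= 6×5^9
= 6×1953125
= 11718750

a_10 = 11718750


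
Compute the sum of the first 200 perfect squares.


n = 200
n(n+1)(2n+1)/6 = 200×201×401/6
= 16120200/6 = 2686700

Σk² = 2686700


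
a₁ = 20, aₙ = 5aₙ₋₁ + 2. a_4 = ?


Computing step by step:
a_1 = 20
a_2 = 102
a_3 = 512
a_4 = 2562


a_4 = 2562


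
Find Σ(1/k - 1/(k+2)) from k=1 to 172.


Telescoping with gap 2: two head and two tail terms survive.
= (1 + 1/2) - (1/173 + 1/174)
= 3/2 - 1/173 - 1/174 = 22403/15051

Sum = 22403/15051


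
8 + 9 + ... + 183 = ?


Σₖ₌8^183 k = Σₖ₌₁^183 k − Σₖ₌₁^7 k
= 183·184/2 − 7·8/2
= 16836 − 28 = 16808

Σk = 16808


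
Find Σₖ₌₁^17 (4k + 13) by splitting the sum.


Σ(4k+13) = 4·Σk + 13·n
= 4·153 + 13·17
= 612 + 221 = 833

Σ = 833


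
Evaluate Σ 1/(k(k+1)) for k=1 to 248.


1/(k(k+1)) = 1/k - 1/(k+1) (partial fractions)
Telescoping: Σ = 1 - 1/249 = 248/249

Sum = 248/249


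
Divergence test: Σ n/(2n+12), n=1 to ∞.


lim(n→∞) n/(2n+12) = 1/2 = 1/2  (divide numerator and denominator by n)
lim aₙ = 1/2 ≠ 0 → series DIVERGES

Diverges (lim aₙ = 1/2 ≠ 0)


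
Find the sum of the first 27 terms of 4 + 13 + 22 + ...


aₙ = 4 + (27-1)×9 = 238
Sₙ = n(a₁+aₙ)/2 = 27×(4+238)/2
= 27×242/2 = 3267

S_27 = 3267


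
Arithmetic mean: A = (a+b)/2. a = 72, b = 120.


AM = (72 + 120)/2 = 192/2 = 96

AM = 96


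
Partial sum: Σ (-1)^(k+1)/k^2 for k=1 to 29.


S = 1 - 1/4 + 1/9 - 1/16 + 1/25 - 1/36 + 1/49 - 1/64 ± ...
= 0.823
(Full series converges to +π²/12 ≈ +0.8225)

S_29 = 0.823


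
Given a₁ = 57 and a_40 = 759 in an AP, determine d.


d = (aₙ - a₁)/(n-1)
= (759 - 57)/(40-1)
= 702/39 = 18

d = 18


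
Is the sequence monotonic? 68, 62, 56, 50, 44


Differences: -6, -6, -6, -6
All differences < 0 → strictly DECREASING

Monotonically decreasing


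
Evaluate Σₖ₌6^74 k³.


Σₖ₌6^74 k³ = [74·75/2]² − [5·6/2]²
= 7700625 − 225 = 7700400

Σk³ = 7700400


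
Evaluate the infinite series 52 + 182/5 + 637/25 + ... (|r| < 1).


S∞ = a₁/(1-r) = 52/(1 - 7/10)
= 52/(3/10)
= 520/3

S∞ = 520/3


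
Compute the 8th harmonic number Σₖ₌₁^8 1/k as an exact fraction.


H_8 = 1/1 + 1/2 + 1/3 + 1/4 + 1/5 + 1/6 + 1/7 + 1/8
= 761/280
≈ 2.7179

H_8 = 761/280 ≈ 2.7179


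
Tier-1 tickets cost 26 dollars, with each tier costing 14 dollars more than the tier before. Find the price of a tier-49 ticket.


aₙ = a₁ + (n-1)d
= 26 + (49-1)×14
= 26 + 672
= 698

a_49 = 698


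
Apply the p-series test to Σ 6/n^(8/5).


p-series test: Σ c/n^p converges if p > 1, diverges if p ≤ 1 (constant c > 0 doesn't affect convergence).
p = 8/5
8/5 > 1 → CONVERGES

Converges (p = 8/5 > 1)


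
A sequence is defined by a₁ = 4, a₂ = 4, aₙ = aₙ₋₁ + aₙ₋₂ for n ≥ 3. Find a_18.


Computing iteratively: 4, 4, 8, 12, 20, 32, 52, 84, 136, 220, 356, 576, ...
a_18 = 10336

a_18 = 10336


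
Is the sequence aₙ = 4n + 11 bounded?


aₙ = 4n + 11 → as n→∞, aₙ→∞
No finite upper bound exists
The sequence is UNBOUNDED

Unbounded (aₙ → ∞ as n → ∞)


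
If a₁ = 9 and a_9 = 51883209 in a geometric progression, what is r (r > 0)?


r^(n-1) = aₙ/a₁
r^8 = 51883209/9 = 5764801
r = 5764801^(1/8)
= ±7; taking r > 0 gives r = 7

r = 7


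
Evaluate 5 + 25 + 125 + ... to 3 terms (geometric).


Sₙ = 5×(5^3 - 1)/(5 - 1)
= 5×(125 - 1)/4
= 5×124/4
= 155

S_3 = 155


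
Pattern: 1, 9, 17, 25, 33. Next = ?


Pattern: arithmetic (d=8)
Terms: 1, 9, 17, 25, 33
Next term = 41

Next term = 41


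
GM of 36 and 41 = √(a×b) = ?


GM = √(36×41) = √1476 = 38.4187

GM = 38.4187


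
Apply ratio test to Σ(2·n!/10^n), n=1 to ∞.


aₙ = 2·n!/10^n
a_{n+1}/aₙ = (n+1)!/10^(n+1) × 10^n/n!  (constant 2 cancels)
= (n+1)/10
L = lim(n→∞) (n+1)/10 = ∞
L > 1 → series DIVERGES

Diverges (ratio test: L = ∞ > 1)


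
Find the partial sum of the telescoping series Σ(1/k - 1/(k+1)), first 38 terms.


Telescoping: adjacent terms cancel.
= 1/1 - 1/39
= 1 - 1/39 = 38/39

Sum = 38/39


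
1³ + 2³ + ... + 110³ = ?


n(n+1)/2 = 110×111/2 = 6105
Σk³ = 6105² = 37271025

Σk³ = 37271025


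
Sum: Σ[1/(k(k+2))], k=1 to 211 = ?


1/(k(k+2)) = (1/2)·(1/k - 1/(k+2)) (partial fractions)
Telescoping: Σ = (1/2)·(1 + 1/2 - 1/212 - 1/213) = 67309/90312

Sum = 67309/90312


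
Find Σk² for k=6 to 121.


Σₖ₌6^121 k² = Σₖ₌₁^121 k² − Σₖ₌₁^5 k²
= 121·122·243/6 − 5·6·11/6
= 597861 − 55 = 597806

Σk² = 597806


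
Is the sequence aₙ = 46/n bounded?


a₁ = 46, a₂ = 46/2, a₃ = 46/3, ...
0 < aₙ ≤ 46 for all n ≥ 1
Lower bound: 0, Upper bound: 46
The sequence IS bounded

Bounded (0 < aₙ ≤ 46)


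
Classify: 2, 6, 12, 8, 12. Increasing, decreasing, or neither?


Differences: 4, 6, -4, 4
Difference at position 1 is +4 (> 0) but position 3 is -4 (< 0) — sequence both rises and falls
→ NOT monotonic

Not monotonic


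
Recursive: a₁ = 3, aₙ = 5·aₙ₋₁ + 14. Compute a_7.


Computing step by step:
a_1 = 3
a_2 = 29
a_3 = 159
a_4 = 809
a_5 = 4059
a_6 = 20309
a_7 = 101559


a_7 = 101559


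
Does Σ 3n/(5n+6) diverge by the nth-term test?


lim(n→∞) 3n/(5n+6) = 3/5 = 3/5  (divide numerator and denominator by n)
lim aₙ = 3/5 ≠ 0 → series DIVERGES

Diverges (lim aₙ = 3/5 ≠ 0)


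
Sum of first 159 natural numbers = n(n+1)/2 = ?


n(n+1)/2 = 159×160/2 = 25440/2 = 12720

Σk = 12720


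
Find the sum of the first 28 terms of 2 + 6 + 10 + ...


aₙ = 2 + (28-1)×4 = 110
Sₙ = n(a₁+aₙ)/2 = 28×(2+110)/2
= 28×112/2 = 1568

S_28 = 1568


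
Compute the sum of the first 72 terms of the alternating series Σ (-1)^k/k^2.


S = -1 + 1/4 - 1/9 + 1/16 - 1/25 + 1/36 - 1/49 + 1/64 ± ...
= -0.8224
(Full series converges to -π²/12 ≈ -0.8225)

S_72 = -0.8224


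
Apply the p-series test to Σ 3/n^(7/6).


p-series test: Σ c/n^p converges if p > 1, diverges if p ≤ 1 (constant c > 0 doesn't affect convergence).
p = 7/6
7/6 > 1 → CONVERGES

Converges (p = 7/6 > 1)


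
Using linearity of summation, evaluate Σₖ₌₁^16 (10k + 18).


Σ(10k+18) = 10·Σk + 18·n
= 10·136 + 18·16
= 1360 + 288 = 1648

Σ = 1648


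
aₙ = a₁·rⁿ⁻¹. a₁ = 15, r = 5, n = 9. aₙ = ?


aₙ = a₁·r^(n-1)
= 15×5^8
= 15×390625
= 5859375

a_9 = 5859375


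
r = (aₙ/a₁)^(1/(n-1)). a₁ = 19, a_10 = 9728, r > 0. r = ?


r^(n-1) = aₙ/a₁
r^9 = 9728/19 = 512
r = 512^(1/9)
= 2

r = 2


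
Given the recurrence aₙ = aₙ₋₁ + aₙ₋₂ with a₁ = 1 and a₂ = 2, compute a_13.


Computing iteratively: 1, 2, 3, 5, 8, 13, 21, 34, 55, 89, 144, 233, ...
a_13 = 377

a_13 = 377


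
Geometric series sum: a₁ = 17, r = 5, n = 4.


Sₙ = 17×(5^4 - 1)/(5 - 1)
= 17×(625 - 1)/4
= 17×624/4
= 2652

S_4 = 2652


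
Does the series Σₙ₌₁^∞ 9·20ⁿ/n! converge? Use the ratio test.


aₙ = 9·20^n/n!
a_{n+1}/aₙ = 20^(n+1)/(n+1)! × n!/20^n  (constant 9 cancels)
= 20/(n+1)
L = lim(n→∞) 20/(n+1) = 0
L < 1 → series CONVERGES

Converges (ratio test: L = 0 < 1)


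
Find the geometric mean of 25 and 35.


GM = √(25×35) = √875 = 29.5804

GM = 29.5804


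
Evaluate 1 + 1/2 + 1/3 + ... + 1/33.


H_33 = 1/1 + 1/2 + 1/3 + ... + 1/33
= 53676090078349/13127595717600
≈ 4.0888

H_33 = 53676090078349/13127595717600 ≈ 4.0888


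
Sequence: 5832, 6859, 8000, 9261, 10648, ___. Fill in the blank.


Pattern: perfect cubes: n³
Terms: 5832, 6859, 8000, 9261, 10648
Next term = 12167

Next term = 12167


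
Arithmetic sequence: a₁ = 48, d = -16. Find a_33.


aₙ = a₁ + (n-1)d
= 48 + (33-1)×-16
= 48 - 512
= -464

a_33 = -464


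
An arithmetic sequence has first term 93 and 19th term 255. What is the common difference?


d = (aₙ - a₁)/(n-1)
= (255 - 93)/(19-1)
= 162/18 = 9

d = 9


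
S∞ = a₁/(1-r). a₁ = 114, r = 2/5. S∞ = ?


S∞ = a₁/(1-r) = 114/(1 - 2/5)
= 114/(3/5)
= 190

S∞ = 190


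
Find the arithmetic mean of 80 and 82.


AM = (80 + 82)/2 = 162/2 = 81

AM = 81


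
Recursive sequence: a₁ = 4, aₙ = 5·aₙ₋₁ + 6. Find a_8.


Computing step by step:
a_1 = 4
a_2 = 26
a_3 = 136
a_4 = 686
a_5 = 3436
a_6 = 17186
a_7 = 85936
a_8 = 429686


a_8 = 429686


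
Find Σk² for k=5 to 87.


Σₖ₌5^87 k² = Σₖ₌₁^87 k² − Σₖ₌₁^4 k²
= 87·88·175/6 − 4·5·9/6
= 223300 − 30 = 223270

Σk² = 223270


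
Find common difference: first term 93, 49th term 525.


d = (aₙ - a₁)/(n-1)
= (525 - 93)/(49-1)
= 432/48 = 9

d = 9


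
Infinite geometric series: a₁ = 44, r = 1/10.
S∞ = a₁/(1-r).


S∞ = a₁/(1-r) = 44/(1 - 1/10)
= 44/(9/10)
= 440/9

S∞ = 440/9


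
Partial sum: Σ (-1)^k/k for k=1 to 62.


S = -1 + 1/2 - 1/3 + 1/4 - 1/5 + 1/6 - 1/7 + 1/8 ± ...
= -0.6851
(Full series converges to -ln(2) ≈ -0.6931)

S_62 = -0.6851


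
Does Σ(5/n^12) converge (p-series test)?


p-series test: Σ c/n^p converges if p > 1, diverges if p ≤ 1 (constant c > 0 doesn't affect convergence).
p = 12
12 > 1 → CONVERGES

Converges (p = 12 > 1)


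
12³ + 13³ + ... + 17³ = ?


Σₖ₌12^17 k³ = [17·18/2]² − [11·12/2]²
= 23409 − 4356 = 19053

Σk³ = 19053


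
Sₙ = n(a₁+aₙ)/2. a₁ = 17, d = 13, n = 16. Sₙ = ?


aₙ = 17 + (16-1)×13 = 212
Sₙ = n(a₁+aₙ)/2 = 16×(17+212)/2
= 16×229/2 = 1832

S_16 = 1832


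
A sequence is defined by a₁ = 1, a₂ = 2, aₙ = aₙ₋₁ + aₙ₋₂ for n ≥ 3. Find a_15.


Computing iteratively: 1, 2, 3, 5, 8, 13, 21, 34, 55, 89, 144, 233, ...
a_15 = 987

a_15 = 987


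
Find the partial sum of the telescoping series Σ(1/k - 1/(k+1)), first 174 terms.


Telescoping: adjacent terms cancel.
= 1/1 - 1/175
= 1 - 1/175 = 174/175

Sum = 174/175


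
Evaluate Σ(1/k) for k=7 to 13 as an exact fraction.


Σₖ₌7^13 1/k = 1/7 + 1/8 + 1/9 + 1/10 + 1/11 + 1/12 + 1/13
= 263111/360360
≈ 0.7301

Sum = 263111/360360 ≈ 0.7301


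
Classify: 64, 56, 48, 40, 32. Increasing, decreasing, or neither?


Differences: -8, -8, -8, -8
All differences < 0 → strictly DECREASING

Monotonically decreasing


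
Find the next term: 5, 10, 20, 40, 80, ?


Pattern: geometric (r=2)
Terms: 5, 10, 20, 40, 80
Next term = 160

Next term = 160


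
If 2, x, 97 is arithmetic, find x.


AM = (2 + 97)/2 = 99/2 = 49.5

AM = 49.5


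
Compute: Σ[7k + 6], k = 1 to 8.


Σ(7k+6) = 7·Σk + 6·n
= 7·36 + 6·8
= 252 + 48 = 300

Σ = 300


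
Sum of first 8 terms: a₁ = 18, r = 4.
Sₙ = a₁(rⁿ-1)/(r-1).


Sₙ = 18×(4^8 - 1)/(4 - 1)
= 18×(65536 - 1)/3
= 18×65535/3
= 393210

S_8 = 393210


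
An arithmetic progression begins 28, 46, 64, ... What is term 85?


aₙ = a₁ + (n-1)d
= 28 + (85-1)×18
= 28 + 1512
= 1540

a_85 = 1540


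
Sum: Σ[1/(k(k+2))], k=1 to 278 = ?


1/(k(k+2)) = (1/2)·(1/k - 1/(k+2)) (partial fractions)
Telescoping: Σ = (1/2)·(1 + 1/2 - 1/279 - 1/280) = 116621/156240

Sum = 116621/156240


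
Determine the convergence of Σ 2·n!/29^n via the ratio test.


aₙ = 2·n!/29^n
a_{n+1}/aₙ = (n+1)!/29^(n+1) × 29^n/n!  (constant 2 cancels)
= (n+1)/29
L = lim(n→∞) (n+1)/29 = ∞
L > 1 → series DIVERGES

Diverges (ratio test: L = ∞ > 1)


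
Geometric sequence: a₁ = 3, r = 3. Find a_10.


aₙ = a₁·r^(n-1)
= 3×3^9
= 3×19683
= 59049

a_10 = 59049


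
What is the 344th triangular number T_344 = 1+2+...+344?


n(n+1)/2 = 344×345/2 = 118680/2 = 59340

Σk = 59340


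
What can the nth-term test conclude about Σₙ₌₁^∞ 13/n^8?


lim(n→∞) 13/n^8 = 0
lim aₙ = 0 → nth-term test is INCONCLUSIVE
(Need other tests; this is actually a convergent p-series with p=8 > 1)

Inconclusive (lim aₙ = 0; need another test)


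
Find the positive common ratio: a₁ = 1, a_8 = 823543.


r^(n-1) = aₙ/a₁
r^7 = 823543/1 = 823543
r = 823543^(1/7)
= 7

r = 7


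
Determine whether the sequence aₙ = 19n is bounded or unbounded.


aₙ = 19n → as n→∞, aₙ→∞
No finite upper bound exists
The sequence is UNBOUNDED

Unbounded (aₙ → ∞ as n → ∞)


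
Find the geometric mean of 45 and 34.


GM = √(45×34) = √1530 = 39.1152

GM = 39.1152


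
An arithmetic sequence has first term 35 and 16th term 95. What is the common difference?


d = (aₙ - a₁)/(n-1)
= (95 - 35)/(16-1)
= 60/15 = 4

d = 4


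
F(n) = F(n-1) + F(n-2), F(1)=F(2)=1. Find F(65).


Fibonacci sequence: 1, 1, 2, 3, 5, 8, 13, 21, 34, 55, 89, ...
F(65) = 17167680177565

F(65) = 17167680177565


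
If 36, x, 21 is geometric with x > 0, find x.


GM = √(36×21) = √756 = 27.4955

GM = 27.4955


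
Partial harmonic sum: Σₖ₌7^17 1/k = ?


Σₖ₌7^17 1/k = 1/7 + 1/8 + 1/9 + ... + 1/17
= 2424847/2450448
≈ 0.9896

Sum = 2424847/2450448 ≈ 0.9896


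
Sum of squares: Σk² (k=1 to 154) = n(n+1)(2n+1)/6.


n = 154
n(n+1)(2n+1)/6 = 154×155×309/6
= 7375830/6 = 1229305

Σk² = 1229305


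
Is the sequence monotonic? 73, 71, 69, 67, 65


Differences: -2, -2, -2, -2
All differences < 0 → strictly DECREASING

Monotonically decreasing


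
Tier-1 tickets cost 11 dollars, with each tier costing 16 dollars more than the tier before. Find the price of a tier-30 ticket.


aₙ = a₁ + (n-1)d
= 11 + (30-1)×16
= 11 + 464
= 475

a_30 = 475


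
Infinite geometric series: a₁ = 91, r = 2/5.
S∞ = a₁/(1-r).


S∞ = a₁/(1-r) = 91/(1 - 2/5)
= 91/(3/5)
= 455/3

S∞ = 455/3


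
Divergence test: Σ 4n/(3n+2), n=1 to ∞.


lim(n→∞) 4n/(3n+2) = 4/3 = 4/3  (divide numerator and denominator by n)
lim aₙ = 4/3 ≠ 0 → series DIVERGES

Diverges (lim aₙ = 4/3 ≠ 0)


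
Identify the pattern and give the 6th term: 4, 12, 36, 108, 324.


Pattern: geometric (r=3)
Terms: 4, 12, 36, 108, 324
Next term = 972

Next term = 972


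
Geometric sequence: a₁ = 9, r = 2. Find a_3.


aₙ = a₁·r^(n-1)
= 9×2^2
= 9×4
= 36

a_3 = 36


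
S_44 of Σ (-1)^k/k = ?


S = -1 + 1/2 - 1/3 + 1/4 - 1/5 + 1/6 - 1/7 + 1/8 ± ...
= -0.6819
(Full series converges to -ln(2) ≈ -0.6931)

S_44 = -0.6819


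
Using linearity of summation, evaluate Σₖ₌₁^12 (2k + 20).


Σ(2k+20) = 2·Σk + 20·n
= 2·78 + 20·12
= 156 + 240 = 396

Σ = 396


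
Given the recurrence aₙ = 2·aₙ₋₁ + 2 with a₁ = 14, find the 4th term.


Computing step by step:
a_1 = 14
a_2 = 30
a_3 = 62
a_4 = 126


a_4 = 126


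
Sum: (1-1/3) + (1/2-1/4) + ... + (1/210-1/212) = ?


Telescoping with gap 2: two head and two tail terms survive.
= (1 + 1/2) - (1/211 + 1/212)
= 3/2 - 1/211 - 1/212 = 66675/44732

Sum = 66675/44732


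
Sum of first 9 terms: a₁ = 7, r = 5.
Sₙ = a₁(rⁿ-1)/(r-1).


Sₙ = 7×(5^9 - 1)/(5 - 1)
= 7×(1953125 - 1)/4
= 7×1953124/4
= 3417967

S_9 = 3417967


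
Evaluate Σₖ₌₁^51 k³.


n(n+1)/2 = 51×52/2 = 1326
Σk³ = 1326² = 1758276

Σk³ = 1758276


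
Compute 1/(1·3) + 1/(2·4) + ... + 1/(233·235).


1/(k(k+2)) = (1/2)·(1/k - 1/(k+2)) (partial fractions)
Telescoping: Σ = (1/2)·(1 + 1/2 - 1/234 - 1/235) = 20504/27495

Sum = 20504/27495


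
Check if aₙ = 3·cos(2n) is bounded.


For all n, -1 ≤ cos(2n) ≤ 1, so -3 ≤ 3·cos(2n) ≤ 3
Lower bound: -3, Upper bound: 3
The sequence IS bounded

Bounded (-3 ≤ aₙ ≤ 3)


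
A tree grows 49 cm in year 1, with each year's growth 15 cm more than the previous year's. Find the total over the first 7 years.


aₙ = 49 + (7-1)×15 = 139
Sₙ = n(a₁+aₙ)/2 = 7×(49+139)/2
= 7×188/2 = 658

S_7 = 658


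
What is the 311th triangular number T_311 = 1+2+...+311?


n(n+1)/2 = 311×312/2 = 97032/2 = 48516

Σk = 48516


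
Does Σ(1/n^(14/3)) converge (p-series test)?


p-series test: Σ c/n^p converges if p > 1, diverges if p ≤ 1 (constant c > 0 doesn't affect convergence).
p = 14/3
14/3 > 1 → CONVERGES

Converges (p = 14/3 > 1)


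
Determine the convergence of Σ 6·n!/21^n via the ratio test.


aₙ = 6·n!/21^n
a_{n+1}/aₙ = (n+1)!/21^(n+1) × 21^n/n!  (constant 6 cancels)
= (n+1)/21
L = lim(n→∞) (n+1)/21 = ∞
L > 1 → series DIVERGES

Diverges (ratio test: L = ∞ > 1)


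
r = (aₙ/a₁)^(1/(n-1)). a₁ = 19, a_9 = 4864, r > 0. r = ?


r^(n-1) = aₙ/a₁
r^8 = 4864/19 = 256
r = 256^(1/8)
= ±2; taking r > 0 gives r = 2

r = 2


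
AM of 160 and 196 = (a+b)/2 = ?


AM = (160 + 196)/2 = 356/2 = 178

AM = 178


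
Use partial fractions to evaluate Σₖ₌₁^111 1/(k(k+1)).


1/(k(k+1)) = 1/k - 1/(k+1) (partial fractions)
Telescoping: Σ = 1 - 1/112 = 111/112

Sum = 111/112


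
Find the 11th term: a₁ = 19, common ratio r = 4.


aₙ = a₁·r^(n-1)
= 19×4^10
= 19×1048576
= 19922944

a_11 = 19922944


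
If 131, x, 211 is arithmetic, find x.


AM = (131 + 211)/2 = 342/2 = 171

AM = 171


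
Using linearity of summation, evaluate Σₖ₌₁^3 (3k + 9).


Σ(3k+9) = 3·Σk + 9·n
= 3·6 + 9·3
= 18 + 27 = 45

Σ = 45


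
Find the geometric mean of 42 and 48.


GM = √(42×48) = √2016 = 44.8999

GM = 44.8999


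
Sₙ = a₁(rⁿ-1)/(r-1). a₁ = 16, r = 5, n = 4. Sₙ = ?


Sₙ = 16×(5^4 - 1)/(5 - 1)
= 16×(625 - 1)/4
= 16×624/4
= 2496

S_4 = 2496


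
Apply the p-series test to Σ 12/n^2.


p-series test: Σ c/n^p converges if p > 1, diverges if p ≤ 1 (constant c > 0 doesn't affect convergence).
p = 2
2 > 1 → CONVERGES

Converges (p = 2 > 1)


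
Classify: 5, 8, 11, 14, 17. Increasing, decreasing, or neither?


Differences: 3, 3, 3, 3
All differences > 0 → strictly INCREASING

Monotonically increasing


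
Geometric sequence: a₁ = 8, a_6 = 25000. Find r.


r^(n-1) = aₙ/a₁
r^5 = 25000/8 = 3125
r = 3125^(1/5)
= 5

r = 5


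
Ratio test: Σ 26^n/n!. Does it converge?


aₙ = 26^n/n!
a_{n+1}/aₙ = 26^(n+1)/(n+1)! × n!/26^n
= 26/(n+1)
L = lim(n→∞) 26/(n+1) = 0
L < 1 → series CONVERGES

Converges (ratio test: L = 0 < 1)


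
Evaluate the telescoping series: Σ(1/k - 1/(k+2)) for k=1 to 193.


Telescoping with gap 2: two head and two tail terms survive.
= (1 + 1/2) - (1/194 + 1/195)
= 3/2 - 1/194 - 1/195 = 28178/18915

Sum = 28178/18915


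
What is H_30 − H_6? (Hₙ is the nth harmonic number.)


Σₖ₌7^30 1/k = 1/7 + 1/8 + 1/9 + ... + 1/30
= 3598413401287/2329089562800
≈ 1.545

Sum = 3598413401287/2329089562800 ≈ 1.545


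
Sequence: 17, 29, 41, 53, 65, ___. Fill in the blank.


Pattern: arithmetic (d=12)
Terms: 17, 29, 41, 53, 65
Next term = 77

Next term = 77


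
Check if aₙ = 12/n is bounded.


a₁ = 12, a₂ = 12/2, a₃ = 12/3, ...
0 < aₙ ≤ 12 for all n ≥ 1
Lower bound: 0, Upper bound: 12
The sequence IS bounded

Bounded (0 < aₙ ≤ 12)


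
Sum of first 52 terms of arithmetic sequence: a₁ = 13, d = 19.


aₙ = 13 + (52-1)×19 = 982
Sₙ = n(a₁+aₙ)/2 = 52×(13+982)/2
= 52×995/2 = 25870

S_52 = 25870


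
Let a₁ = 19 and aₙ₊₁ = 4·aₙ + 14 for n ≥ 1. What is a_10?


Computing step by step:
a_1 = 19
a_2 = 90
a_3 = 374
a_4 = 1510
a_5 = 6054
a_6 = 24230
a_7 = 96934
a_8 = 387750
a_9 = 1551014
a_10 = 6204070


a_10 = 6204070


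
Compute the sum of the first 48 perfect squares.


n = 48
n(n+1)(2n+1)/6 = 48×49×97/6
= 228144/6 = 38024

Σk² = 38024


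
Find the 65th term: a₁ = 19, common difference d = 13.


aₙ = a₁ + (n-1)d
= 19 + (65-1)×13
= 19 + 832
= 851

a_65 = 851


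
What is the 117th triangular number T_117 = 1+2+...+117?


n(n+1)/2 = 117×118/2 = 13806/2 = 6903

Σk = 6903


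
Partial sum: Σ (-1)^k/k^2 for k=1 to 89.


S = -1 + 1/4 - 1/9 + 1/16 - 1/25 + 1/36 - 1/49 + 1/64 ± ...
= -0.8225
(Full series converges to -π²/12 ≈ -0.8225)

S_89 = -0.8225


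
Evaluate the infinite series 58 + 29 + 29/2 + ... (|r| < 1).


S∞ = a₁/(1-r) = 58/(1 - 1/2)
= 58/(1/2)
= 116

S∞ = 116


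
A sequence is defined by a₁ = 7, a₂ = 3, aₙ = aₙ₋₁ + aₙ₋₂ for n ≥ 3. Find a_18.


Computing iteratively: 7, 3, 10, 13, 23, 36, 59, 95, 154, 249, 403, 652, ...
a_18 = 11700

a_18 = 11700


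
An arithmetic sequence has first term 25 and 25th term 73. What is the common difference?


d = (aₙ - a₁)/(n-1)
= (73 - 25)/(25-1)
= 48/24 = 2

d = 2


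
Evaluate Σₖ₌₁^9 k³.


n(n+1)/2 = 9×10/2 = 45
Σk³ = 45² = 2025

Σk³ = 2025


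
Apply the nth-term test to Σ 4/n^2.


lim(n→∞) 4/n^2 = 0
lim aₙ = 0 → nth-term test is INCONCLUSIVE
(Need other tests; this is actually a convergent p-series with p=2 > 1)

Inconclusive (lim aₙ = 0; need another test)


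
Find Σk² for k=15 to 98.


Σₖ₌15^98 k² = Σₖ₌₁^98 k² − Σₖ₌₁^14 k²
= 98·99·197/6 − 14·15·29/6
= 318549 − 1015 = 317534

Σk² = 317534


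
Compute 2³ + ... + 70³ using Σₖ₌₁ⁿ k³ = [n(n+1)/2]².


Σₖ₌2^70 k³ = [70·71/2]² − [1·2/2]²
= 6175225 − 1 = 6175224

Σk³ = 6175224


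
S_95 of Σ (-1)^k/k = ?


S = -1 + 1/2 - 1/3 + 1/4 - 1/5 + 1/6 - 1/7 + 1/8 ± ...
= -0.6984
(Full series converges to -ln(2) ≈ -0.6931)

S_95 = -0.6984


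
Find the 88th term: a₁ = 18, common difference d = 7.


aₙ = a₁ + (n-1)d
= 18 + (88-1)×7
= 18 + 609
= 627

a_88 = 627


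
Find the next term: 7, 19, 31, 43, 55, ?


Pattern: arithmetic (d=12)
Terms: 7, 19, 31, 43, 55
Next term = 67

Next term = 67


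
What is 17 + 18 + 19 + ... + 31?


Σₖ₌17^31 k = Σₖ₌₁^31 k − Σₖ₌₁^16 k
= 31·32/2 − 16·17/2
= 496 − 136 = 360

Σk = 360


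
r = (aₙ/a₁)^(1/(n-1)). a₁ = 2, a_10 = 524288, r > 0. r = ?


r^(n-1) = aₙ/a₁
r^9 = 524288/2 = 262144
r = 262144^(1/9)
= 4

r = 4


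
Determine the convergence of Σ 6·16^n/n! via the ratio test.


aₙ = 6·16^n/n!
a_{n+1}/aₙ = 16^(n+1)/(n+1)! × n!/16^n  (constant 6 cancels)
= 16/(n+1)
L = lim(n→∞) 16/(n+1) = 0
L < 1 → series CONVERGES

Converges (ratio test: L = 0 < 1)


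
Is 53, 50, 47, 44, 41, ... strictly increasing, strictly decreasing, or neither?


Differences: -3, -3, -3, -3
All differences < 0 → strictly DECREASING

Monotonically decreasing


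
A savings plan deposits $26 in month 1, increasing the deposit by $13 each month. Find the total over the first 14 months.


aₙ = 26 + (14-1)×13 = 195
Sₙ = n(a₁+aₙ)/2 = 14×(26+195)/2
= 14×221/2 = 1547

S_14 = 1547


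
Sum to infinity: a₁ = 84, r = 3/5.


S∞ = a₁/(1-r) = 84/(1 - 3/5)
= 84/(2/5)
= 210

S∞ = 210


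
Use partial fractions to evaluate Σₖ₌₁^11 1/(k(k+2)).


1/(k(k+2)) = (1/2)·(1/k - 1/(k+2)) (partial fractions)
Telescoping: Σ = (1/2)·(1 + 1/2 - 1/12 - 1/13) = 209/312

Sum = 209/312


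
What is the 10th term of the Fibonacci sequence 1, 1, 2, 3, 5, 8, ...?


Fibonacci sequence: 1, 1, 2, 3, 5, 8, 13, 21, 34, 55
F(10) = 55

F(10) = 55


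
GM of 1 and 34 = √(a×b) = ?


GM = √(1×34) = √34 = 5.831

GM = 5.831


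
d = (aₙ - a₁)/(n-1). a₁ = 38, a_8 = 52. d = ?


d = (aₙ - a₁)/(n-1)
= (52 - 38)/(8-1)
= 14/7 = 2

d = 2


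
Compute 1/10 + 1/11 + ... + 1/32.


Σₖ₌10^32 1/k = 1/10 + 1/11 + 1/12 + ... + 1/32
= 177548058726419/144403552893600
≈ 1.2295

Sum = 177548058726419/144403552893600 ≈ 1.2295


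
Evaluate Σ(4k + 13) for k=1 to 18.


Σ(4k+13) = 4·Σk + 13·n
= 4·171 + 13·18
= 684 + 234 = 918

Σ = 918


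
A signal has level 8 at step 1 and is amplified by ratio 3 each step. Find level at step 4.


aₙ = a₁·r^(n-1)
= 8×3^3
= 8×27
= 216

a_4 = 216


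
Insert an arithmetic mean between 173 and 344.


AM = (173 + 344)/2 = 517/2 = 258.5

AM = 258.5


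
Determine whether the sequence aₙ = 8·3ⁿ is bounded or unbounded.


aₙ = 8·3ⁿ → as n→∞, aₙ→∞ (since base 3 > 1)
No finite upper bound exists
The sequence is UNBOUNDED

Unbounded (aₙ → ∞ as n → ∞)


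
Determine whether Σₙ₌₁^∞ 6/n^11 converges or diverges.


p-series test: Σ c/n^p converges if p > 1, diverges if p ≤ 1 (constant c > 0 doesn't affect convergence).
p = 11
11 > 1 → CONVERGES

Converges (p = 11 > 1)


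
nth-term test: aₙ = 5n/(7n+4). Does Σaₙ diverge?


lim(n→∞) 5n/(7n+4) = 5/7 = 5/7  (divide numerator and denominator by n)
lim aₙ = 5/7 ≠ 0 → series DIVERGES

Diverges (lim aₙ = 5/7 ≠ 0)


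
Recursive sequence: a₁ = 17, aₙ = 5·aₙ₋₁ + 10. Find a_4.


Computing step by step:
a_1 = 17
a_2 = 95
a_3 = 485
a_4 = 2435


a_4 = 2435


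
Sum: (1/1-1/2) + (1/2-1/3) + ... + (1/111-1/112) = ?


Telescoping: adjacent terms cancel.
= 1/1 - 1/112
= 1 - 1/112 = 111/112

Sum = 111/112


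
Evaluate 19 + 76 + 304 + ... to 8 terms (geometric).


Sₙ = 19×(4^8 - 1)/(4 - 1)
= 19×(65536 - 1)/3
= 19×65535/3
= 415055

S_8 = 415055


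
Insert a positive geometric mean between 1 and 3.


GM = √(1×3) = √3 = 1.7321

GM = 1.7321


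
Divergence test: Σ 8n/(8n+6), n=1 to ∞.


lim(n→∞) 8n/(8n+6) = 8/8 = 1  (divide numerator and denominator by n)
lim aₙ = 1 ≠ 0 → series DIVERGES

Diverges (lim aₙ = 1 ≠ 0)


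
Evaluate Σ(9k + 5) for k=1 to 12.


Σ(9k+5) = 9·Σk + 5·n
= 9·78 + 5·12
= 702 + 60 = 762

Σ = 762


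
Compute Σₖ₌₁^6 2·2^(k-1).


Sₙ = 2×(2^6 - 1)/(2 - 1)
= 2×(64 - 1)/1
= 2×63/1
= 126

S_6 = 126


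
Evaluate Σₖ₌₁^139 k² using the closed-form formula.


n = 139
n(n+1)(2n+1)/6 = 139×140×279/6
= 5429340/6 = 904890

Σk² = 904890


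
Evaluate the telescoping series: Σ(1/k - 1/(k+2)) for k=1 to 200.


Telescoping with gap 2: two head and two tail terms survive.
= (1 + 1/2) - (1/201 + 1/202)
= 3/2 - 1/201 - 1/202 = 30250/20301

Sum = 30250/20301


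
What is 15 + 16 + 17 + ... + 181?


Σₖ₌15^181 k = Σₖ₌₁^181 k − Σₖ₌₁^14 k
= 181·182/2 − 14·15/2
= 16471 − 105 = 16366

Σk = 16366


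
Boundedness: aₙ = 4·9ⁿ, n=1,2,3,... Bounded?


aₙ = 4·9ⁿ → as n→∞, aₙ→∞ (since base 9 > 1)
No finite upper bound exists
The sequence is UNBOUNDED

Unbounded (aₙ → ∞ as n → ∞)


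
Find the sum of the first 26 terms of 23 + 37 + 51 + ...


aₙ = 23 + (26-1)×14 = 373
Sₙ = n(a₁+aₙ)/2 = 26×(23+373)/2
= 26×396/2 = 5148

S_26 = 5148


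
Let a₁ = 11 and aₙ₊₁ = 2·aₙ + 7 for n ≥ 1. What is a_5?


Computing step by step:
a_1 = 11
a_2 = 29
a_3 = 65
a_4 = 137
a_5 = 281


a_5 = 281


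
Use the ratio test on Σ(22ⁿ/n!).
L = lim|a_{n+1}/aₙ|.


aₙ = 22^n/n!
a_{n+1}/aₙ = 22^(n+1)/(n+1)! × n!/22^n
= 22/(n+1)
L = lim(n→∞) 22/(n+1) = 0
L < 1 → series CONVERGES

Converges (ratio test: L = 0 < 1)


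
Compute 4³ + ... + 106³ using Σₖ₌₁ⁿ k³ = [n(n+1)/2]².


Σₖ₌4^106 k³ = [106·107/2]² − [3·4/2]²
= 32160241 − 36 = 32160205

Σk³ = 32160205


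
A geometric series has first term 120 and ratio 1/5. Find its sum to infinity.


S∞ = a₁/(1-r) = 120/(1 - 1/5)
= 120/(4/5)
= 150

S∞ = 150


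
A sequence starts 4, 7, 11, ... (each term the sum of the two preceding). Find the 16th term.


Computing iteratively: 4, 7, 11, 18, 29, 47, 76, 123, 199, 322, 521, 843, ...
a_16 = 5778

a_16 = 5778


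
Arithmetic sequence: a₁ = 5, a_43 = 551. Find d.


d = (aₙ - a₁)/(n-1)
= (551 - 5)/(43-1)
= 546/42 = 13

d = 13


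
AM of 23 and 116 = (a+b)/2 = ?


AM = (23 + 116)/2 = 139/2 = 69.5

AM = 69.5


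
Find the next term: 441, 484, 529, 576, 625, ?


Pattern: perfect squares: n²
Terms: 441, 484, 529, 576, 625
Next term = 676

Next term = 676


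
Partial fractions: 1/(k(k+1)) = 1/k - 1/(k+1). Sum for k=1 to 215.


1/(k(k+1)) = 1/k - 1/(k+1) (partial fractions)
Telescoping: Σ = 1 - 1/216 = 215/216

Sum = 215/216


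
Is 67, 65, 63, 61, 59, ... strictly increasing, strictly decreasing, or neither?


Differences: -2, -2, -2, -2
All differences < 0 → strictly DECREASING

Monotonically decreasing


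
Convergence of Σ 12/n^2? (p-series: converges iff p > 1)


p-series test: Σ c/n^p converges if p > 1, diverges if p ≤ 1 (constant c > 0 doesn't affect convergence).
p = 2
2 > 1 → CONVERGES

Converges (p = 2 > 1)


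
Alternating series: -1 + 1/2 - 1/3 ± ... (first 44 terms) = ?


S = -1 + 1/2 - 1/3 + 1/4 - 1/5 + 1/6 - 1/7 + 1/8 ± ...
= -0.6819
(Full series converges to -ln(2) ≈ -0.6931)

S_44 = -0.6819


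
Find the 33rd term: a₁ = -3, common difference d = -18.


aₙ = a₁ + (n-1)d
= -3 + (33-1)×-18
= -3 - 576
= -579

a_33 = -579


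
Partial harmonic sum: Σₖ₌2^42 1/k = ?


Σₖ₌2^42 1/k = 1/2 + 1/3 + 1/4 + ... + 1/42
= 9464375460249419/2844937529085600
≈ 3.3267

Sum = 9464375460249419/2844937529085600 ≈ 3.3267


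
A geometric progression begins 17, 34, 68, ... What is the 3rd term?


aₙ = a₁·r^(n-1)
= 17×2^2
= 17×4
= 68

a_3 = 68


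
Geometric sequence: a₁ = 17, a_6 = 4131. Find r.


r^(n-1) = aₙ/a₁
r^5 = 4131/17 = 243
r = 243^(1/5)
= 3

r = 3


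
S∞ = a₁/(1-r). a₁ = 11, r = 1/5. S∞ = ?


S∞ = a₁/(1-r) = 11/(1 - 1/5)
= 11/(4/5)
= 55/4

S∞ = 55/4


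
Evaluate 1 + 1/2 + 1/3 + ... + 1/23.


H_23 = 1/1 + 1/2 + 1/3 + ... + 1/23
= 444316699/118982864
≈ 3.7343

H_23 = 444316699/118982864 ≈ 3.7343


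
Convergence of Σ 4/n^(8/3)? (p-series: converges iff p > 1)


p-series test: Σ c/n^p converges if p > 1, diverges if p ≤ 1 (constant c > 0 doesn't affect convergence).
p = 8/3
8/3 > 1 → CONVERGES

Converges (p = 8/3 > 1)


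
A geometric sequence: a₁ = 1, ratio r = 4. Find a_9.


aₙ = a₁·r^(n-1)
= 1×4^8
= 1×65536
= 65536

a_9 = 65536


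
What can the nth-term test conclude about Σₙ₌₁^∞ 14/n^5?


lim(n→∞) 14/n^5 = 0
lim aₙ = 0 → nth-term test is INCONCLUSIVE
(Need other tests; this is actually a convergent p-series with p=5 > 1)

Inconclusive (lim aₙ = 0; need another test)


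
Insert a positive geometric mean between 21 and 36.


GM = √(21×36) = √756 = 27.4955

GM = 27.4955


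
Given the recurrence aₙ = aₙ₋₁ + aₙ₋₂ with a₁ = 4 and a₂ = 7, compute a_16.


Computing iteratively: 4, 7, 11, 18, 29, 47, 76, 123, 199, 322, 521, 843, ...
a_16 = 5778

a_16 = 5778


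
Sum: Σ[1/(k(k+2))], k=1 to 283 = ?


1/(k(k+2)) = (1/2)·(1/k - 1/(k+2)) (partial fractions)
Telescoping: Σ = (1/2)·(1 + 1/2 - 1/284 - 1/285) = 120841/161880

Sum = 120841/161880


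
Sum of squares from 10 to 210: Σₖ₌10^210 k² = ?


Σₖ₌10^210 k² = Σₖ₌₁^210 k² − Σₖ₌₁^9 k²
= 210·211·421/6 − 9·10·19/6
= 3109085 − 285 = 3108800

Σk² = 3108800


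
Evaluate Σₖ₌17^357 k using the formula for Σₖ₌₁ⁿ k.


Σₖ₌17^357 k = Σₖ₌₁^357 k − Σₖ₌₁^16 k
= 357·358/2 − 16·17/2
= 63903 − 136 = 63767

Σk = 63767


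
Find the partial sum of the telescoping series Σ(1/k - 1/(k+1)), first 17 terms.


Telescoping: adjacent terms cancel.
= 1/1 - 1/18
= 1 - 1/18 = 17/18

Sum = 17/18


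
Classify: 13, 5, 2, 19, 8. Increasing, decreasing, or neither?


Differences: -8, -3, 17, -11
Difference at position 3 is +17 (> 0) but position 1 is -8 (< 0) — sequence both rises and falls
→ NOT monotonic

Not monotonic


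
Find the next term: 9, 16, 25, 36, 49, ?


Pattern: perfect squares: n²
Terms: 9, 16, 25, 36, 49
Next term = 64

Next term = 64


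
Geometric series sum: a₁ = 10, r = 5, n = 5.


Sₙ = 10×(5^5 - 1)/(5 - 1)
= 10×(3125 - 1)/4
= 10×3124/4
= 7810

S_5 = 7810


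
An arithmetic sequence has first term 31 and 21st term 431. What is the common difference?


d = (aₙ - a₁)/(n-1)
= (431 - 31)/(21-1)
= 400/20 = 20

d = 20


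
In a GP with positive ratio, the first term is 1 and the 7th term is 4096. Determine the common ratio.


r^(n-1) = aₙ/a₁
r^6 = 4096/1 = 4096
r = 4096^(1/6)
= ±4; taking r > 0 gives r = 4

r = 4


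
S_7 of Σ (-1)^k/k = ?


S = -1 + 1/2 - 1/3 + 1/4 - 1/5 + 1/6 - 1/7
= -0.7595
(Full series converges to -ln(2) ≈ -0.6931)

S_7 = -0.7595
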